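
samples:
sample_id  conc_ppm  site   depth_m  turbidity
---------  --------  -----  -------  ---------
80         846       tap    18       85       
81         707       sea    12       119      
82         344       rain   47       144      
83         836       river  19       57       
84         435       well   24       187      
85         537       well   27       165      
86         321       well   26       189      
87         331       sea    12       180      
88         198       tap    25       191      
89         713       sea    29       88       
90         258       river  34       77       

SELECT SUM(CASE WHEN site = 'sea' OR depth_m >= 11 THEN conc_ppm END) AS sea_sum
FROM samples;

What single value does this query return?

sample_id=80: ✓ → 846
sample_id=81: ✓ → 707
sample_id=82: ✓ → 344
sample_id=83: ✓ → 836
sample_id=84: ✓ → 435
sample_id=85: ✓ → 537
sample_id=86: ✓ → 321
sample_id=87: ✓ → 331
sample_id=88: ✓ → 198
sample_id=89: ✓ → 713
sample_id=90: ✓ → 258
sea_sum = 846 + 707 + 344 + 836 + 435 + 537 + 321 + 331 + 198 + 713 + 258 = 5526

5526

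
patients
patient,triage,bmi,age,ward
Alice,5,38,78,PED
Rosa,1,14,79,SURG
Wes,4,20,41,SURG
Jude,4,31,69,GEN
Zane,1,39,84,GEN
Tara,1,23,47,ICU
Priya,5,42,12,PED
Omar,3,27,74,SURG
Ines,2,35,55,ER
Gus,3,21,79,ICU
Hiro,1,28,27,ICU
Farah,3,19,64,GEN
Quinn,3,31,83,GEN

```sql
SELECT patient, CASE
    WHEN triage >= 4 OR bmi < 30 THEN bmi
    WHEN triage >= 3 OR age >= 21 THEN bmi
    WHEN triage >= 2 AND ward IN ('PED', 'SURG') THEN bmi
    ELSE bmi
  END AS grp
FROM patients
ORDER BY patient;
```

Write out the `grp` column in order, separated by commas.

patient=Alice: triage >= 4 OR bmi < 30 → 38
patient=Farah: triage >= 4 OR bmi < 30 → 19
patient=Gus: triage >= 4 OR bmi < 30 → 21
patient=Hiro: triage >= 4 OR bmi < 30 → 28
patient=Ines: triage >= 3 OR age >= 21 → 35
patient=Jude: triage >= 4 OR bmi < 30 → 31
patient=Omar: triage >= 4 OR bmi < 30 → 27
patient=Priya: triage >= 4 OR bmi < 30 → 42
patient=Quinn: triage >= 3 OR age >= 21 → 31
patient=Rosa: triage >= 4 OR bmi < 30 → 14
patient=Tara: triage >= 4 OR bmi < 30 → 23
patient=Wes: triage >= 4 OR bmi < 30 → 20
patient=Zane: triage >= 3 OR age >= 21 → 39

38, 19, 21, 28, 35, 31, 27, 42, 31, 14, 23, 20, 39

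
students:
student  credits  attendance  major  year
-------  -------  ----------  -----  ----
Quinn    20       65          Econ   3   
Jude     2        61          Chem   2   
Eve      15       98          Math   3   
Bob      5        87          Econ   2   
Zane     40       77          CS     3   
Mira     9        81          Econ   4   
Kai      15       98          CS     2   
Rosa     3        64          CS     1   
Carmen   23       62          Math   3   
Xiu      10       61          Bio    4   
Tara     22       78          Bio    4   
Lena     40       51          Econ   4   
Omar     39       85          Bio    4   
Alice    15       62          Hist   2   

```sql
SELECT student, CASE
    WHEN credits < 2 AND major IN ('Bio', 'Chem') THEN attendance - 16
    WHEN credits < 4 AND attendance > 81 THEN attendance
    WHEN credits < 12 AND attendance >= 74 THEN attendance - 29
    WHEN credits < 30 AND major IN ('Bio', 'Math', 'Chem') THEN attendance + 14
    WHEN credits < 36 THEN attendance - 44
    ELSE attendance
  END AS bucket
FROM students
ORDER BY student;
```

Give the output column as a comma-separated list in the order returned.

18, 58, 76, 112, 75, 54, 51, 52, 85, 21, 20, 92, 75, 77

student=Alice: credits < 36 → 18
student=Bob: credits < 12 AND attendance >= 74 → 58
student=Carmen: credits < 30 AND major IN ('Bio', 'Math', 'Chem') → 76
student=Eve: credits < 30 AND major IN ('Bio', 'Math', 'Chem') → 112
student=Jude: credits < 30 AND major IN ('Bio', 'Math', 'Chem') → 75
student=Kai: credits < 36 → 54
student=Lena: ELSE → 51
student=Mira: credits < 12 AND attendance >= 74 → 52
student=Omar: ELSE → 85
student=Quinn: credits < 36 → 21
student=Rosa: credits < 36 → 20
student=Tara: credits < 30 AND major IN ('Bio', 'Math', 'Chem') → 92
student=Xiu: credits < 30 AND major IN ('Bio', 'Math', 'Chem') → 75
student=Zane: ELSE → 77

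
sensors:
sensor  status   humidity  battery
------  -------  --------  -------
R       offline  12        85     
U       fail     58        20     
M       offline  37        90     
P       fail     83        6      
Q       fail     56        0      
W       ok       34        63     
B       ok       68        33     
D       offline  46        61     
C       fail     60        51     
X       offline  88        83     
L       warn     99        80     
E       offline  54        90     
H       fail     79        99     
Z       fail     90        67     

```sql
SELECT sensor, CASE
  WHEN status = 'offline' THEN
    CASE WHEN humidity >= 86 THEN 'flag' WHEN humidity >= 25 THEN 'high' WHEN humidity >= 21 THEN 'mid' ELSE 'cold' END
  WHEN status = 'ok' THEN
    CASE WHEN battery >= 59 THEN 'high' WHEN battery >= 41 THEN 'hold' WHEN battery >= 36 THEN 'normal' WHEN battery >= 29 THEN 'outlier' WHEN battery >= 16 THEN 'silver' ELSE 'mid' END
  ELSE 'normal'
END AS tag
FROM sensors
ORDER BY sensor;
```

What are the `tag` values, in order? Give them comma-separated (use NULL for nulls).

outlier, normal, high, high, normal, normal, high, normal, normal, cold, normal, high, flag, normal

sensor=B: status='ok' → inner[battery >= 29] → outlier
sensor=C: status='fail' → outer ELSE → normal
sensor=D: status='offline' → inner[humidity >= 25] → high
sensor=E: status='offline' → inner[humidity >= 25] → high
sensor=H: status='fail' → outer ELSE → normal
sensor=L: status='warn' → outer ELSE → normal
sensor=M: status='offline' → inner[humidity >= 25] → high
sensor=P: status='fail' → outer ELSE → normal
sensor=Q: status='fail' → outer ELSE → normal
sensor=R: status='offline' → inner[ELSE] → cold
sensor=U: status='fail' → outer ELSE → normal
sensor=W: status='ok' → inner[battery >= 59] → high
sensor=X: status='offline' → inner[humidity >= 86] → flag
sensor=Z: status='fail' → outer ELSE → normal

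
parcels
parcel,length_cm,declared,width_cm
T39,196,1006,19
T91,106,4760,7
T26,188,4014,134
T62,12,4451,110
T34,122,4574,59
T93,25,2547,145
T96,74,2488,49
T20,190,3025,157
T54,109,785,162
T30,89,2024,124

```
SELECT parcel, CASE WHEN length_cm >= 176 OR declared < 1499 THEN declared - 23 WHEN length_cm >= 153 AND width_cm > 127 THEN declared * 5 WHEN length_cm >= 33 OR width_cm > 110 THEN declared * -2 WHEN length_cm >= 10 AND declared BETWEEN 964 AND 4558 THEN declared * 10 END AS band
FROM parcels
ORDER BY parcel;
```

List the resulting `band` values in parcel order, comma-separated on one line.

3002, 3991, -4048, -9148, 983, 762, 44510, -9520, -5094, -4976

parcel=T20: length_cm >= 176 OR declared < 1499 → 3002
parcel=T26: length_cm >= 176 OR declared < 1499 → 3991
parcel=T30: length_cm >= 33 OR width_cm > 110 → -4048
parcel=T34: length_cm >= 33 OR width_cm > 110 → -9148
parcel=T39: length_cm >= 176 OR declared < 1499 → 983
parcel=T54: length_cm >= 176 OR declared < 1499 → 762
parcel=T62: length_cm >= 10 AND declared BETWEEN 964 AND 4558 → 44510
parcel=T91: length_cm >= 33 OR width_cm > 110 → -9520
parcel=T93: length_cm >= 33 OR width_cm > 110 → -5094
parcel=T96: length_cm >= 33 OR width_cm > 110 → -4976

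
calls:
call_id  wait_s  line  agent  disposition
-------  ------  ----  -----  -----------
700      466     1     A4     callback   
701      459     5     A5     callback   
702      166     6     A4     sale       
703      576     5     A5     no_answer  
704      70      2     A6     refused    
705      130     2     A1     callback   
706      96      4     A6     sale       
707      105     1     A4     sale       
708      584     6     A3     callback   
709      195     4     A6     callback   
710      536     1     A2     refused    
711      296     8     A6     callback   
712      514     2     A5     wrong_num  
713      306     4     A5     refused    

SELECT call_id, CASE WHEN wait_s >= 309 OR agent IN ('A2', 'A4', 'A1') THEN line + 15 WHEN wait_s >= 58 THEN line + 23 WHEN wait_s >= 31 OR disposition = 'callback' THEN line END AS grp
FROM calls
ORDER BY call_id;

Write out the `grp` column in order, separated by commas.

16, 20, 21, 20, 25, 17, 27, 16, 21, 27, 16, 31, 17, 27

call_id=700: wait_s >= 309 OR agent IN ('A2', 'A4', 'A1') → 16
call_id=701: wait_s >= 309 OR agent IN ('A2', 'A4', 'A1') → 20
call_id=702: wait_s >= 309 OR agent IN ('A2', 'A4', 'A1') → 21
call_id=703: wait_s >= 309 OR agent IN ('A2', 'A4', 'A1') → 20
call_id=704: wait_s >= 58 → 25
call_id=705: wait_s >= 309 OR agent IN ('A2', 'A4', 'A1') → 17
call_id=706: wait_s >= 58 → 27
call_id=707: wait_s >= 309 OR agent IN ('A2', 'A4', 'A1') → 16
call_id=708: wait_s >= 309 OR agent IN ('A2', 'A4', 'A1') → 21
call_id=709: wait_s >= 58 → 27
call_id=710: wait_s >= 309 OR agent IN ('A2', 'A4', 'A1') → 16
call_id=711: wait_s >= 58 → 31
call_id=712: wait_s >= 309 OR agent IN ('A2', 'A4', 'A1') → 17
call_id=713: wait_s >= 58 → 27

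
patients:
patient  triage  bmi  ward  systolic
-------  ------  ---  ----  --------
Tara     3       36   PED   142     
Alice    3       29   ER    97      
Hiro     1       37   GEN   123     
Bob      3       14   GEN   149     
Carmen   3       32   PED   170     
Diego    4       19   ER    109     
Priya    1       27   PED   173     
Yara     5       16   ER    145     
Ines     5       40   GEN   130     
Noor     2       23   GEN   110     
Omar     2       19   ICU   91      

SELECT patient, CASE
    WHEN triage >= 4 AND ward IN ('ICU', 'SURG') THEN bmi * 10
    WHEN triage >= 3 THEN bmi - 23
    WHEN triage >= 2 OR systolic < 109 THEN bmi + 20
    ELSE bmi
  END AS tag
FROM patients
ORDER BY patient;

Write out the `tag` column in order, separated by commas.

6, -9, 9, -4, 37, 17, 43, 39, 27, 13, -7

patient=Alice: triage >= 3 → 6
patient=Bob: triage >= 3 → -9
patient=Carmen: triage >= 3 → 9
patient=Diego: triage >= 3 → -4
patient=Hiro: ELSE → 37
patient=Ines: triage >= 3 → 17
patient=Noor: triage >= 2 OR systolic < 109 → 43
patient=Omar: triage >= 2 OR systolic < 109 → 39
patient=Priya: ELSE → 27
patient=Tara: triage >= 3 → 13
patient=Yara: triage >= 3 → -7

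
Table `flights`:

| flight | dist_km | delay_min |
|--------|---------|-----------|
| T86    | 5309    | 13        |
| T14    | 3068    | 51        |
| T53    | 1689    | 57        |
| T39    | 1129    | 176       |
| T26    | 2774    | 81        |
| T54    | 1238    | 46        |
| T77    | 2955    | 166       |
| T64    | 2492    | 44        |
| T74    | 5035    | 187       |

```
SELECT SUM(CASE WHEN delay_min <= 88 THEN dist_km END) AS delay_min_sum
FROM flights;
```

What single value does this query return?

flight=T86: ✓ → 5309
flight=T14: ✓ → 3068
flight=T53: ✓ → 1689
flight=T39: ✗
flight=T26: ✓ → 2774
flight=T54: ✓ → 1238
flight=T77: ✗
flight=T64: ✓ → 2492
flight=T74: ✗
delay_min_sum = 5309 + 3068 + 1689 + 2774 + 1238 + 2492 = 16570

16570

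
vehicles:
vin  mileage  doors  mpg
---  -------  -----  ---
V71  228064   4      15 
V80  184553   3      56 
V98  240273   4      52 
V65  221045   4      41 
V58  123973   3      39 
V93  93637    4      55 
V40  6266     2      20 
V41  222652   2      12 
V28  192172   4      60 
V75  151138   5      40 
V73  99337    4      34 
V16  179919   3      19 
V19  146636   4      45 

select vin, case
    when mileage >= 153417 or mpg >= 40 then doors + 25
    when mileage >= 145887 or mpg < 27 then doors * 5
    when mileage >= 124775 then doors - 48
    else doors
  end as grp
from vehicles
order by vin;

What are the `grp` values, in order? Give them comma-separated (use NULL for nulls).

vin=V16: mileage >= 153417 or mpg >= 40 → 28
vin=V19: mileage >= 153417 or mpg >= 40 → 29
vin=V28: mileage >= 153417 or mpg >= 40 → 29
vin=V40: mileage >= 145887 or mpg < 27 → 10
vin=V41: mileage >= 153417 or mpg >= 40 → 27
vin=V58: ELSE → 3
vin=V65: mileage >= 153417 or mpg >= 40 → 29
vin=V71: mileage >= 153417 or mpg >= 40 → 29
vin=V73: ELSE → 4
vin=V75: mileage >= 153417 or mpg >= 40 → 30
vin=V80: mileage >= 153417 or mpg >= 40 → 28
vin=V93: mileage >= 153417 or mpg >= 40 → 29
vin=V98: mileage >= 153417 or mpg >= 40 → 29

28, 29, 29, 10, 27, 3, 29, 29, 4, 30, 28, 29, 29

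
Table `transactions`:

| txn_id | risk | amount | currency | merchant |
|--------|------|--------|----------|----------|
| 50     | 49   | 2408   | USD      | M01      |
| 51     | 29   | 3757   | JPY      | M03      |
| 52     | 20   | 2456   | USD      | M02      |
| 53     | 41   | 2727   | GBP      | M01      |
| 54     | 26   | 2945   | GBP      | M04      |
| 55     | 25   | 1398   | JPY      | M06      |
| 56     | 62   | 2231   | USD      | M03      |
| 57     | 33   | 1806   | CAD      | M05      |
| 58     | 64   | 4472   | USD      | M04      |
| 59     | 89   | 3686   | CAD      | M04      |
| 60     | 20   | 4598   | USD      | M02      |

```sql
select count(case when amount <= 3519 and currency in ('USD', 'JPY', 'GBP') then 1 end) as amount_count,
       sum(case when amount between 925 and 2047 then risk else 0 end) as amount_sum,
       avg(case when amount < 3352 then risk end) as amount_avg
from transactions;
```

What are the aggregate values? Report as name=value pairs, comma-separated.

amount_count=6, amount_sum=58, amount_avg=36.5714285714

[amount_count: amount <= 3519 and currency in ('USD', 'JPY', 'GBP')]
txn_id=50: ✓ → 1
txn_id=51: ✗
txn_id=52: ✓ → 1
txn_id=53: ✓ → 1
txn_id=54: ✓ → 1
txn_id=55: ✓ → 1
txn_id=56: ✓ → 1
txn_id=57: ✗
txn_id=58: ✗
txn_id=59: ✗
txn_id=60: ✗
amount_count = COUNT(1, 1, 1, 1, 1, 1) = 6
—
[amount_sum: amount between 925 and 2047]
txn_id=50: ✗
txn_id=51: ✗
txn_id=52: ✗
txn_id=53: ✗
txn_id=54: ✗
txn_id=55: ✓ → 25
txn_id=56: ✗
txn_id=57: ✓ → 33
txn_id=58: ✗
txn_id=59: ✗
txn_id=60: ✗
amount_sum = 25 + 33 = 58
—
[amount_avg: amount < 3352]
txn_id=50: ✓ → 49
txn_id=51: ✗
txn_id=52: ✓ → 20
txn_id=53: ✓ → 41
txn_id=54: ✓ → 26
txn_id=55: ✓ → 25
txn_id=56: ✓ → 62
txn_id=57: ✓ → 33
txn_id=58: ✗
txn_id=59: ✗
txn_id=60: ✗
amount_avg = (49 + 20 + 41 + 26 + 25 + 62 + 33) / 7 = 36.5714285714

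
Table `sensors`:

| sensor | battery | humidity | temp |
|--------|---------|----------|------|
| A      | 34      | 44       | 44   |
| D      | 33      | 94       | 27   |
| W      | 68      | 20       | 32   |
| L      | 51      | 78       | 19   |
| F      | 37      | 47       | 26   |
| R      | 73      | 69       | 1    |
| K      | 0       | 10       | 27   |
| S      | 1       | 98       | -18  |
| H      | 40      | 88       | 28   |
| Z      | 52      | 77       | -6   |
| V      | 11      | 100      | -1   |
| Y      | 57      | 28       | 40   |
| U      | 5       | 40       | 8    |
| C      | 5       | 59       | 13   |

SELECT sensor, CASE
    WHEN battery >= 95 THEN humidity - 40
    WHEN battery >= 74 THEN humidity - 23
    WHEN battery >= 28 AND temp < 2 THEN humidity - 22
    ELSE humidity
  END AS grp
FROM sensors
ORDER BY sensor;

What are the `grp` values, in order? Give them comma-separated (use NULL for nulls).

sensor=A: ELSE → 44
sensor=C: ELSE → 59
sensor=D: ELSE → 94
sensor=F: ELSE → 47
sensor=H: ELSE → 88
sensor=K: ELSE → 10
sensor=L: ELSE → 78
sensor=R: battery >= 28 AND temp < 2 → 47
sensor=S: ELSE → 98
sensor=U: ELSE → 40
sensor=V: ELSE → 100
sensor=W: ELSE → 20
sensor=Y: ELSE → 28
sensor=Z: battery >= 28 AND temp < 2 → 55

44, 59, 94, 47, 88, 10, 78, 47, 98, 40, 100, 20, 28, 55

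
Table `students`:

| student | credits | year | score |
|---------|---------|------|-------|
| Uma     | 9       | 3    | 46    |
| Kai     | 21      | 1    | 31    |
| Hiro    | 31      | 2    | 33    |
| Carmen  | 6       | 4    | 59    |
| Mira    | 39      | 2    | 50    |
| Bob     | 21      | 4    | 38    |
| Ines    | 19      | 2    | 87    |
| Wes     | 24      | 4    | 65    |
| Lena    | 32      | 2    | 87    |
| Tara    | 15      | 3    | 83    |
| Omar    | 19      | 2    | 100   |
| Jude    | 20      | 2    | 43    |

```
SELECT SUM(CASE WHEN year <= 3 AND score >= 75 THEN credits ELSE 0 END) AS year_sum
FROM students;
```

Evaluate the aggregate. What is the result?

student=Uma: ✗
student=Kai: ✗
student=Hiro: ✗
student=Carmen: ✗
student=Mira: ✗
student=Bob: ✗
student=Ines: ✓ → 19
student=Wes: ✗
student=Lena: ✓ → 32
student=Tara: ✓ → 15
student=Omar: ✓ → 19
student=Jude: ✗
year_sum = 19 + 32 + 15 + 19 = 85

85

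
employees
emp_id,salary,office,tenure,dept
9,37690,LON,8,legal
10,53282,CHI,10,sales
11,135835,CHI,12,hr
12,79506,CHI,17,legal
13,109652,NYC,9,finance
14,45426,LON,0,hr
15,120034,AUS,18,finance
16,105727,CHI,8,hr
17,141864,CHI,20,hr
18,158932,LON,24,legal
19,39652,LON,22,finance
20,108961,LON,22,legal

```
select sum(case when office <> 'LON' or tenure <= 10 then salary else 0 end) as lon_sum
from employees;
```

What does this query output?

emp_id=9: ✓ → 37690
emp_id=10: ✓ → 53282
emp_id=11: ✓ → 135835
emp_id=12: ✓ → 79506
emp_id=13: ✓ → 109652
emp_id=14: ✓ → 45426
emp_id=15: ✓ → 120034
emp_id=16: ✓ → 105727
emp_id=17: ✓ → 141864
emp_id=18: ✗
emp_id=19: ✗
emp_id=20: ✗
lon_sum = 37690 + 53282 + 135835 + 79506 + 109652 + 45426 + 120034 + 105727 + 141864 = 829016

829016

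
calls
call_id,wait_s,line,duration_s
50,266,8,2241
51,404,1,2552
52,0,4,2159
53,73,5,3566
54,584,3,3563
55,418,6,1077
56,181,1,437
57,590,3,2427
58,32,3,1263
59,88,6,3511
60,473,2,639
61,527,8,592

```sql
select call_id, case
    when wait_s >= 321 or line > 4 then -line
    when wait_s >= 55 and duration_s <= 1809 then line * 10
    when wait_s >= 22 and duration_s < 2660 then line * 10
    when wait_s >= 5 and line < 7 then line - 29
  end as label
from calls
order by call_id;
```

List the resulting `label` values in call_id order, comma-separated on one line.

-8, -1, NULL, -5, -3, -6, 10, -3, 30, -6, -2, -8

call_id=50: wait_s >= 321 or line > 4 → -8
call_id=51: wait_s >= 321 or line > 4 → -1
call_id=52: (no match → NULL) → NULL
call_id=53: wait_s >= 321 or line > 4 → -5
call_id=54: wait_s >= 321 or line > 4 → -3
call_id=55: wait_s >= 321 or line > 4 → -6
call_id=56: wait_s >= 55 and duration_s <= 1809 → 10
call_id=57: wait_s >= 321 or line > 4 → -3
call_id=58: wait_s >= 22 and duration_s < 2660 → 30
call_id=59: wait_s >= 321 or line > 4 → -6
call_id=60: wait_s >= 321 or line > 4 → -2
call_id=61: wait_s >= 321 or line > 4 → -8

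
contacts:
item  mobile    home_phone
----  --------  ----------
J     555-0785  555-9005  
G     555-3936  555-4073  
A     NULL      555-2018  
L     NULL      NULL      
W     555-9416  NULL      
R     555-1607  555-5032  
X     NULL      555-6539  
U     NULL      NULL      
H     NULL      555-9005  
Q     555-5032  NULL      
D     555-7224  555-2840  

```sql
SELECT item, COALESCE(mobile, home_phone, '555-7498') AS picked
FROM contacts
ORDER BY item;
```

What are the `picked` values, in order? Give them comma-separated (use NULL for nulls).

555-2018, 555-7224, 555-3936, 555-9005, 555-0785, 555-7498, 555-5032, 555-1607, 555-7498, 555-9416, 555-6539

item=A: mobile=NULL, home_phone=555-2018 → 555-2018
item=D: mobile=555-7224 → 555-7224
item=G: mobile=555-3936 → 555-3936
item=H: mobile=NULL, home_phone=555-9005 → 555-9005
item=J: mobile=555-0785 → 555-0785
item=L: mobile=NULL, home_phone=NULL, → literal 555-7498 → 555-7498
item=Q: mobile=555-5032 → 555-5032
item=R: mobile=555-1607 → 555-1607
item=U: mobile=NULL, home_phone=NULL, → literal 555-7498 → 555-7498
item=W: mobile=555-9416 → 555-9416
item=X: mobile=NULL, home_phone=555-6539 → 555-6539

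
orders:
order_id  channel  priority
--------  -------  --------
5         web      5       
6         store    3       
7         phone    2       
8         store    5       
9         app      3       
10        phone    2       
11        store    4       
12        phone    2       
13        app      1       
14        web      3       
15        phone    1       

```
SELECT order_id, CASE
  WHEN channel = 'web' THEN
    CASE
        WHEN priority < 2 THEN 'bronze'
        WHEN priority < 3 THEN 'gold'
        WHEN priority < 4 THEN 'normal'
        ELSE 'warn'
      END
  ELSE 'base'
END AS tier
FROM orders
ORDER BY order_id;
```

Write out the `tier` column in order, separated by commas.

order_id=5: channel='web' → inner[ELSE] → warn
order_id=6: channel='store' → outer ELSE → base
order_id=7: channel='phone' → outer ELSE → base
order_id=8: channel='store' → outer ELSE → base
order_id=9: channel='app' → outer ELSE → base
order_id=10: channel='phone' → outer ELSE → base
order_id=11: channel='store' → outer ELSE → base
order_id=12: channel='phone' → outer ELSE → base
order_id=13: channel='app' → outer ELSE → base
order_id=14: channel='web' → inner[priority < 4] → normal
order_id=15: channel='phone' → outer ELSE → base

warn, base, base, base, base, base, base, base, base, normal, base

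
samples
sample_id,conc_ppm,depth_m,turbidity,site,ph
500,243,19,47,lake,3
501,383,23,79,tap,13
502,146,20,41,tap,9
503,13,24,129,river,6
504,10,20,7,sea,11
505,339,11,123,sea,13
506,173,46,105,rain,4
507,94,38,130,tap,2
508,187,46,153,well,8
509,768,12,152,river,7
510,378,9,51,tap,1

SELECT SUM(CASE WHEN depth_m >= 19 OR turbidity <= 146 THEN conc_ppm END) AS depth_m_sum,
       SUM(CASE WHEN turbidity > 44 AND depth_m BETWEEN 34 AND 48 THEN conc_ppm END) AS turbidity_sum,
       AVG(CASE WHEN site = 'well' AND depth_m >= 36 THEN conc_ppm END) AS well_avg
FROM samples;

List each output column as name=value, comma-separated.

[depth_m_sum: depth_m >= 19 OR turbidity <= 146]
sample_id=500: ✓ → 243
sample_id=501: ✓ → 383
sample_id=502: ✓ → 146
sample_id=503: ✓ → 13
sample_id=504: ✓ → 10
sample_id=505: ✓ → 339
sample_id=506: ✓ → 173
sample_id=507: ✓ → 94
sample_id=508: ✓ → 187
sample_id=509: ✗
sample_id=510: ✓ → 378
depth_m_sum = 243 + 383 + 146 + 13 + 10 + 339 + 173 + 94 + 187 + 378 = 1966
—
[turbidity_sum: turbidity > 44 AND depth_m BETWEEN 34 AND 48]
sample_id=500: ✗
sample_id=501: ✗
sample_id=502: ✗
sample_id=503: ✗
sample_id=504: ✗
sample_id=505: ✗
sample_id=506: ✓ → 173
sample_id=507: ✓ → 94
sample_id=508: ✓ → 187
sample_id=509: ✗
sample_id=510: ✗
turbidity_sum = 173 + 94 + 187 = 454
—
[well_avg: site = 'well' AND depth_m >= 36]
sample_id=500: ✗
sample_id=501: ✗
sample_id=502: ✗
sample_id=503: ✗
sample_id=504: ✗
sample_id=505: ✗
sample_id=506: ✗
sample_id=507: ✗
sample_id=508: ✓ → 187
sample_id=509: ✗
sample_id=510: ✗
well_avg = 187

depth_m_sum=1966, turbidity_sum=454, well_avg=187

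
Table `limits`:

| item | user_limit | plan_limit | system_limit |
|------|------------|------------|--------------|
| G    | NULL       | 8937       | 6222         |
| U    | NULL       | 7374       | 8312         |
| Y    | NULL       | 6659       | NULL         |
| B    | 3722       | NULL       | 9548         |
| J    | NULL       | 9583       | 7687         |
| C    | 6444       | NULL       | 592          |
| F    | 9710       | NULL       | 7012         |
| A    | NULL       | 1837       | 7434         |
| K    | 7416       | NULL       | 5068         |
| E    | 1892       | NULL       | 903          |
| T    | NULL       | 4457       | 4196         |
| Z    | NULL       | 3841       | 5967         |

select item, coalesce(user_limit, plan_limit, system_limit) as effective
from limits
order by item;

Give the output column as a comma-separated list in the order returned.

item=A: user_limit=NULL, plan_limit=1837 → 1837
item=B: user_limit=3722 → 3722
item=C: user_limit=6444 → 6444
item=E: user_limit=1892 → 1892
item=F: user_limit=9710 → 9710
item=G: user_limit=NULL, plan_limit=8937 → 8937
item=J: user_limit=NULL, plan_limit=9583 → 9583
item=K: user_limit=7416 → 7416
item=T: user_limit=NULL, plan_limit=4457 → 4457
item=U: user_limit=NULL, plan_limit=7374 → 7374
item=Y: user_limit=NULL, plan_limit=6659 → 6659
item=Z: user_limit=NULL, plan_limit=3841 → 3841

1837, 3722, 6444, 1892, 9710, 8937, 9583, 7416, 4457, 7374, 6659, 3841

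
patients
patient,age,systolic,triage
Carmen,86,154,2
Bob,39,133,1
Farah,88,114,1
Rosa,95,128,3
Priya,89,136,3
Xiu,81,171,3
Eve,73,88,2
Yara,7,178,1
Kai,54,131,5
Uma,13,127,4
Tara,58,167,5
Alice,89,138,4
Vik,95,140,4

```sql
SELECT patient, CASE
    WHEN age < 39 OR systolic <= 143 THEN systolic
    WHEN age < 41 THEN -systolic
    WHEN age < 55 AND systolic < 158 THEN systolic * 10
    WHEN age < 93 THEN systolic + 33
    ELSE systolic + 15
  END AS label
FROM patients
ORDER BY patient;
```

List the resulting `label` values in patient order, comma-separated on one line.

patient=Alice: age < 39 OR systolic <= 143 → 138
patient=Bob: age < 39 OR systolic <= 143 → 133
patient=Carmen: age < 93 → 187
patient=Eve: age < 39 OR systolic <= 143 → 88
patient=Farah: age < 39 OR systolic <= 143 → 114
patient=Kai: age < 39 OR systolic <= 143 → 131
patient=Priya: age < 39 OR systolic <= 143 → 136
patient=Rosa: age < 39 OR systolic <= 143 → 128
patient=Tara: age < 93 → 200
patient=Uma: age < 39 OR systolic <= 143 → 127
patient=Vik: age < 39 OR systolic <= 143 → 140
patient=Xiu: age < 93 → 204
patient=Yara: age < 39 OR systolic <= 143 → 178

138, 133, 187, 88, 114, 131, 136, 128, 200, 127, 140, 204, 178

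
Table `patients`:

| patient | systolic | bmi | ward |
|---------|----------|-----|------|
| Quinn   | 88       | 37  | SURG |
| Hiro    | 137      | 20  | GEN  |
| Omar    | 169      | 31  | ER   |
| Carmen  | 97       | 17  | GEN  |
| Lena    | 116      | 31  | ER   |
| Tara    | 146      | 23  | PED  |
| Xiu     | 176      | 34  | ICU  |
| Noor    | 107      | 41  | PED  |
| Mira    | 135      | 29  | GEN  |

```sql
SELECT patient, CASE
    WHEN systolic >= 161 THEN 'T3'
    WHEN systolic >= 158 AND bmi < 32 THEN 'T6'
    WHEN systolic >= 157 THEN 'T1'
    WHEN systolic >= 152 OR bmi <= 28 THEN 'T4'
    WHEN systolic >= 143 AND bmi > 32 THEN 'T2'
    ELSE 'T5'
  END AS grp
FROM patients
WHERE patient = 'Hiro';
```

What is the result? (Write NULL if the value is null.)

T4

patient = Hiro: systolic=137, bmi=20, ward=GEN.
systolic >= 161 → false
systolic >= 158 AND bmi < 32 → false
systolic >= 157 → false
systolic >= 152 OR bmi <= 28 → true → T4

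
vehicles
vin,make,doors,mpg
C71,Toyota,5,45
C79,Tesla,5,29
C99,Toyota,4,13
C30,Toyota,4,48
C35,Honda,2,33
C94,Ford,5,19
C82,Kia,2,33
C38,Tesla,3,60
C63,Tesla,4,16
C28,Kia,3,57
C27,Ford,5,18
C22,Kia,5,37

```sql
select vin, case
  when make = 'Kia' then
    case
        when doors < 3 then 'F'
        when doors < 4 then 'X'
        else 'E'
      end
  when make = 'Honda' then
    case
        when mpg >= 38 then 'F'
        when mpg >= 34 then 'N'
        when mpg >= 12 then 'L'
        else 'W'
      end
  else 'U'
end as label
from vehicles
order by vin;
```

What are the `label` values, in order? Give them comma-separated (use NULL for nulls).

vin=C22: make='Kia' → inner[ELSE] → E
vin=C27: make='Ford' → outer ELSE → U
vin=C28: make='Kia' → inner[doors < 4] → X
vin=C30: make='Toyota' → outer ELSE → U
vin=C35: make='Honda' → inner[mpg >= 12] → L
vin=C38: make='Tesla' → outer ELSE → U
vin=C63: make='Tesla' → outer ELSE → U
vin=C71: make='Toyota' → outer ELSE → U
vin=C79: make='Tesla' → outer ELSE → U
vin=C82: make='Kia' → inner[doors < 3] → F
vin=C94: make='Ford' → outer ELSE → U
vin=C99: make='Toyota' → outer ELSE → U

E, U, X, U, L, U, U, U, U, F, U, U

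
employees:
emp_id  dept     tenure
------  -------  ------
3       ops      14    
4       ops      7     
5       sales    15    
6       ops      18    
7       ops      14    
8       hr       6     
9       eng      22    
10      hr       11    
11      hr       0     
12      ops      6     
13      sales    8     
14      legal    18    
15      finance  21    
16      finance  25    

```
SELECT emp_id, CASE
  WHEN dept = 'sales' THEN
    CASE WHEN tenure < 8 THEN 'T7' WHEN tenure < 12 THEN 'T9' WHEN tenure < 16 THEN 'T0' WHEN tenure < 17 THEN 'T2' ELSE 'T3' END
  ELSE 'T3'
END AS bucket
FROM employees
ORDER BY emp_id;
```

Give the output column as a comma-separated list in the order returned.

T3, T3, T0, T3, T3, T3, T3, T3, T3, T3, T9, T3, T3, T3

emp_id=3: dept='ops' → outer ELSE → T3
emp_id=4: dept='ops' → outer ELSE → T3
emp_id=5: dept='sales' → inner[tenure < 16] → T0
emp_id=6: dept='ops' → outer ELSE → T3
emp_id=7: dept='ops' → outer ELSE → T3
emp_id=8: dept='hr' → outer ELSE → T3
emp_id=9: dept='eng' → outer ELSE → T3
emp_id=10: dept='hr' → outer ELSE → T3
emp_id=11: dept='hr' → outer ELSE → T3
emp_id=12: dept='ops' → outer ELSE → T3
emp_id=13: dept='sales' → inner[tenure < 12] → T9
emp_id=14: dept='legal' → outer ELSE → T3
emp_id=15: dept='finance' → outer ELSE → T3
emp_id=16: dept='finance' → outer ELSE → T3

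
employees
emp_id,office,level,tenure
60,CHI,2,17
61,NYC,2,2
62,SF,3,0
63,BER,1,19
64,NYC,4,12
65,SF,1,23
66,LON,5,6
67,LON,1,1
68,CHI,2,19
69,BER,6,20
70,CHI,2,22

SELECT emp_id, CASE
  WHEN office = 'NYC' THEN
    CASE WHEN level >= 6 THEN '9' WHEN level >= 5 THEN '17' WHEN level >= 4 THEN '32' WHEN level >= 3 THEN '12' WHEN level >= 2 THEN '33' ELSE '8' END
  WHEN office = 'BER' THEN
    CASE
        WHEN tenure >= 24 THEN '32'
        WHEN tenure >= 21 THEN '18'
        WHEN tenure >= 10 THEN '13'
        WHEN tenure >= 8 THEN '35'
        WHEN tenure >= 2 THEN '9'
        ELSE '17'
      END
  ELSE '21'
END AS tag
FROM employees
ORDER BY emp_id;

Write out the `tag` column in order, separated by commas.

21, 33, 21, 13, 32, 21, 21, 21, 21, 13, 21

emp_id=60: office='CHI' → outer ELSE → 21
emp_id=61: office='NYC' → inner[level >= 2] → 33
emp_id=62: office='SF' → outer ELSE → 21
emp_id=63: office='BER' → inner[tenure >= 10] → 13
emp_id=64: office='NYC' → inner[level >= 4] → 32
emp_id=65: office='SF' → outer ELSE → 21
emp_id=66: office='LON' → outer ELSE → 21
emp_id=67: office='LON' → outer ELSE → 21
emp_id=68: office='CHI' → outer ELSE → 21
emp_id=69: office='BER' → inner[tenure >= 10] → 13
emp_id=70: office='CHI' → outer ELSE → 21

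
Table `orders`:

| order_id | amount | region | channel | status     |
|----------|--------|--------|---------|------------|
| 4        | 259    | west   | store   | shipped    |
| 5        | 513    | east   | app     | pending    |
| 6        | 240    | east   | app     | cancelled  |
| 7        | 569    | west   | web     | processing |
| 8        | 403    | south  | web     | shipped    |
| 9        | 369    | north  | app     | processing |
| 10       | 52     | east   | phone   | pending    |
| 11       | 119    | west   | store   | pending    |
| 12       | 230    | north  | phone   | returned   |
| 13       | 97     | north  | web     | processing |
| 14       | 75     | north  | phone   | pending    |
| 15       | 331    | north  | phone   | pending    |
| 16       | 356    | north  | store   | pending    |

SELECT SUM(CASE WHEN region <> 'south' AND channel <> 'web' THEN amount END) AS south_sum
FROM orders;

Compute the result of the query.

order_id=4: ✓ → 259
order_id=5: ✓ → 513
order_id=6: ✓ → 240
order_id=7: ✗
order_id=8: ✗
order_id=9: ✓ → 369
order_id=10: ✓ → 52
order_id=11: ✓ → 119
order_id=12: ✓ → 230
order_id=13: ✗
order_id=14: ✓ → 75
order_id=15: ✓ → 331
order_id=16: ✓ → 356
south_sum = 259 + 513 + 240 + 369 + 52 + 119 + 230 + 75 + 331 + 356 = 2544

2544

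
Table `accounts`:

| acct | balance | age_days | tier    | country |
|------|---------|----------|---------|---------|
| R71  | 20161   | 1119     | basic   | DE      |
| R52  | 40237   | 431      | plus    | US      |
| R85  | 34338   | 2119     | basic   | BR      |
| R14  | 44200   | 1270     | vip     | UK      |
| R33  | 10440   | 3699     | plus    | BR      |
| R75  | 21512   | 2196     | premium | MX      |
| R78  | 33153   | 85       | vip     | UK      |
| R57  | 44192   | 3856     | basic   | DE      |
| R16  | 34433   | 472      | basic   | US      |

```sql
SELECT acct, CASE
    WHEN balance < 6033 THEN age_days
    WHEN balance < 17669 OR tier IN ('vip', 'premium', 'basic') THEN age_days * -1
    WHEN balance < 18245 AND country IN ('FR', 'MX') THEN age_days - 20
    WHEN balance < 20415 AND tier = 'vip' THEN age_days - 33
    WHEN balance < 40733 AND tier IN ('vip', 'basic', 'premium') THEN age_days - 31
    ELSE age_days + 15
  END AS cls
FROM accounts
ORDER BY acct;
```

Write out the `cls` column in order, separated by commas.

-1270, -472, -3699, 446, -3856, -1119, -2196, -85, -2119

acct=R14: balance < 17669 OR tier IN ('vip', 'premium', 'basic') → -1270
acct=R16: balance < 17669 OR tier IN ('vip', 'premium', 'basic') → -472
acct=R33: balance < 17669 OR tier IN ('vip', 'premium', 'basic') → -3699
acct=R52: ELSE → 446
acct=R57: balance < 17669 OR tier IN ('vip', 'premium', 'basic') → -3856
acct=R71: balance < 17669 OR tier IN ('vip', 'premium', 'basic') → -1119
acct=R75: balance < 17669 OR tier IN ('vip', 'premium', 'basic') → -2196
acct=R78: balance < 17669 OR tier IN ('vip', 'premium', 'basic') → -85
acct=R85: balance < 17669 OR tier IN ('vip', 'premium', 'basic') → -2119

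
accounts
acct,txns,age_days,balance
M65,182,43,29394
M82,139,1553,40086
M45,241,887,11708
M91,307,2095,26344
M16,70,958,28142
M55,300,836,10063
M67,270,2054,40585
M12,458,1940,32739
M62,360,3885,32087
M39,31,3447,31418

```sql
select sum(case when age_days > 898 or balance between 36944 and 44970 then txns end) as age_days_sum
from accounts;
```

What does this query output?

1635

acct=M65: ✗
acct=M82: ✓ → 139
acct=M45: ✗
acct=M91: ✓ → 307
acct=M16: ✓ → 70
acct=M55: ✗
acct=M67: ✓ → 270
acct=M12: ✓ → 458
acct=M62: ✓ → 360
acct=M39: ✓ → 31
age_days_sum = 139 + 307 + 70 + 270 + 458 + 360 + 31 = 1635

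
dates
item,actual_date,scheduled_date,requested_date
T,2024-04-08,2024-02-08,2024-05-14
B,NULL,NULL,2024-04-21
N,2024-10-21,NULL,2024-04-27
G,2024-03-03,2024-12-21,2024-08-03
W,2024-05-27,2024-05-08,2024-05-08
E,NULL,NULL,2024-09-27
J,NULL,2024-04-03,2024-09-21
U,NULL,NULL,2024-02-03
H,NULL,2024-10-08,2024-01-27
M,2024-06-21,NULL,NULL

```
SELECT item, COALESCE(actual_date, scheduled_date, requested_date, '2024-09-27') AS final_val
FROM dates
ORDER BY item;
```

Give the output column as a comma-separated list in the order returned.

item=B: actual_date=NULL, scheduled_date=NULL, requested_date=2024-04-21 → 2024-04-21
item=E: actual_date=NULL, scheduled_date=NULL, requested_date=2024-09-27 → 2024-09-27
item=G: actual_date=2024-03-03 → 2024-03-03
item=H: actual_date=NULL, scheduled_date=2024-10-08 → 2024-10-08
item=J: actual_date=NULL, scheduled_date=2024-04-03 → 2024-04-03
item=M: actual_date=2024-06-21 → 2024-06-21
item=N: actual_date=2024-10-21 → 2024-10-21
item=T: actual_date=2024-04-08 → 2024-04-08
item=U: actual_date=NULL, scheduled_date=NULL, requested_date=2024-02-03 → 2024-02-03
item=W: actual_date=2024-05-27 → 2024-05-27

2024-04-21, 2024-09-27, 2024-03-03, 2024-10-08, 2024-04-03, 2024-06-21, 2024-10-21, 2024-04-08, 2024-02-03, 2024-05-27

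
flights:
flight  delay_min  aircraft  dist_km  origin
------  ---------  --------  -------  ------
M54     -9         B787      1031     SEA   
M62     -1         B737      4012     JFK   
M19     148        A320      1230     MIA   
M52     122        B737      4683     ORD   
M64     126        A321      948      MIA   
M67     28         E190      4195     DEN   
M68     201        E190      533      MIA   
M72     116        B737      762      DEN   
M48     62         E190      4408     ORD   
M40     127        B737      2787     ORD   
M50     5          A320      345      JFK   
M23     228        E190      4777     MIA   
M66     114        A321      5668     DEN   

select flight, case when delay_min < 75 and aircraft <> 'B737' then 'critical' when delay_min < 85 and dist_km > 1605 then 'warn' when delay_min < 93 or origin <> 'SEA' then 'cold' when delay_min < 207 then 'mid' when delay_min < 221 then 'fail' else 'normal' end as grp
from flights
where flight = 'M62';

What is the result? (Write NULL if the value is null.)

warn

flight = M62: delay_min=-1, aircraft=B737, dist_km=4012, origin=JFK.
delay_min < 75 and aircraft <> 'B737' → false
delay_min < 85 and dist_km > 1605 → true → warn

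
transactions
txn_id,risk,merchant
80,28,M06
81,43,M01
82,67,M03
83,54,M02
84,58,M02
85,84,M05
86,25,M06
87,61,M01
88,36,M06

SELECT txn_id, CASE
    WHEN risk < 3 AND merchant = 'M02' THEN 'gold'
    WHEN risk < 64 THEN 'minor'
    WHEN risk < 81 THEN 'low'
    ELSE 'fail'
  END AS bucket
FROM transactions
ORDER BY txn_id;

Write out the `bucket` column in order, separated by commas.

txn_id=80: risk < 64 → minor
txn_id=81: risk < 64 → minor
txn_id=82: risk < 81 → low
txn_id=83: risk < 64 → minor
txn_id=84: risk < 64 → minor
txn_id=85: ELSE → fail
txn_id=86: risk < 64 → minor
txn_id=87: risk < 64 → minor
txn_id=88: risk < 64 → minor

minor, minor, low, minor, minor, fail, minor, minor, minor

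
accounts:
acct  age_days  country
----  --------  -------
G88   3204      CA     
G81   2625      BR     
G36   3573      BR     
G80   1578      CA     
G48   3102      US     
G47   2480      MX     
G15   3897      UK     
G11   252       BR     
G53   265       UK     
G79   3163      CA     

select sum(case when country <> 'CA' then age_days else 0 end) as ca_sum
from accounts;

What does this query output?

16194

acct=G88: ✗
acct=G81: ✓ → 2625
acct=G36: ✓ → 3573
acct=G80: ✗
acct=G48: ✓ → 3102
acct=G47: ✓ → 2480
acct=G15: ✓ → 3897
acct=G11: ✓ → 252
acct=G53: ✓ → 265
acct=G79: ✗
ca_sum = 2625 + 3573 + 3102 + 2480 + 3897 + 252 + 265 = 16194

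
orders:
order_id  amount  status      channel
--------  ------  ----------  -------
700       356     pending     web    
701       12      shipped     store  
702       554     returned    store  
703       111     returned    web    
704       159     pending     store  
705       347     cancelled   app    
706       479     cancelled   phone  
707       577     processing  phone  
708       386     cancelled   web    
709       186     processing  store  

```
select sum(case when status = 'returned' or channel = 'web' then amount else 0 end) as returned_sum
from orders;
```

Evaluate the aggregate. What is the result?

1407

order_id=700: ✓ → 356
order_id=701: ✗
order_id=702: ✓ → 554
order_id=703: ✓ → 111
order_id=704: ✗
order_id=705: ✗
order_id=706: ✗
order_id=707: ✗
order_id=708: ✓ → 386
order_id=709: ✗
returned_sum = 356 + 554 + 111 + 386 = 1407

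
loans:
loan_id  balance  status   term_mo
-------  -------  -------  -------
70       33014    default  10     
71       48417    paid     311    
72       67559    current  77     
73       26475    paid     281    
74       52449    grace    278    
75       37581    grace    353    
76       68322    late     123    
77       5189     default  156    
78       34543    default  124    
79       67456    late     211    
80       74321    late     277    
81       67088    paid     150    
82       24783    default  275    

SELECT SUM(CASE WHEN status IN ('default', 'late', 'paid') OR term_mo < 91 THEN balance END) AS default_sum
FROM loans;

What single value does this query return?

loan_id=70: ✓ → 33014
loan_id=71: ✓ → 48417
loan_id=72: ✓ → 67559
loan_id=73: ✓ → 26475
loan_id=74: ✗
loan_id=75: ✗
loan_id=76: ✓ → 68322
loan_id=77: ✓ → 5189
loan_id=78: ✓ → 34543
loan_id=79: ✓ → 67456
loan_id=80: ✓ → 74321
loan_id=81: ✓ → 67088
loan_id=82: ✓ → 24783
default_sum = 33014 + 48417 + 67559 + 26475 + 68322 + 5189 + 34543 + 67456 + 74321 + 67088 + 24783 = 517167

517167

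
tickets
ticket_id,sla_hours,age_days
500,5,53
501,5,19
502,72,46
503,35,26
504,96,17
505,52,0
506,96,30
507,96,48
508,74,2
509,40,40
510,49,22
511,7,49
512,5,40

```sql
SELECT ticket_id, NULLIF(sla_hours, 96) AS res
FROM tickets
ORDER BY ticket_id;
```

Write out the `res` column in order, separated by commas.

5, 5, 72, 35, NULL, 52, NULL, NULL, 74, 40, 49, 7, 5

ticket_id=500: sla_hours=5 vs 96: differ → 5
ticket_id=501: sla_hours=5 vs 96: differ → 5
ticket_id=502: sla_hours=72 vs 96: differ → 72
ticket_id=503: sla_hours=35 vs 96: differ → 35
ticket_id=504: sla_hours=96 vs 96: equal → NULL
ticket_id=505: sla_hours=52 vs 96: differ → 52
ticket_id=506: sla_hours=96 vs 96: equal → NULL
ticket_id=507: sla_hours=96 vs 96: equal → NULL
ticket_id=508: sla_hours=74 vs 96: differ → 74
ticket_id=509: sla_hours=40 vs 96: differ → 40
ticket_id=510: sla_hours=49 vs 96: differ → 49
ticket_id=511: sla_hours=7 vs 96: differ → 7
ticket_id=512: sla_hours=5 vs 96: differ → 5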